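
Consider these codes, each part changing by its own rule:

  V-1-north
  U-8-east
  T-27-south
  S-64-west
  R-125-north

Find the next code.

Q-216-east

Letter: letters move back 1 place in the alphabet, so V, U, T, S, R → Q.
Second component: 1, 8, 27, 64, 125 → 216 (perfect cubes: 1³, 2³, 3³, …).
Direction: repeats north → east → south → west, so north, east, south, west, north → east.
So the next code is Q-216-east.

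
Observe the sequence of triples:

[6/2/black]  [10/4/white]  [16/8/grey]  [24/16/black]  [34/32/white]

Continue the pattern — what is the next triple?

[46/64/grey]

For the first value, differences are 4, 6, 8, … (increasing by 2 each time): 6, 10, 16, 24, 34 → 46.
Second value: ×2 each step, so 2, 4, 8, 16, 32 → 64.
Shade goes black, white, grey, black, white → grey (repeats black → white → grey).
Putting it together: [46/64/grey].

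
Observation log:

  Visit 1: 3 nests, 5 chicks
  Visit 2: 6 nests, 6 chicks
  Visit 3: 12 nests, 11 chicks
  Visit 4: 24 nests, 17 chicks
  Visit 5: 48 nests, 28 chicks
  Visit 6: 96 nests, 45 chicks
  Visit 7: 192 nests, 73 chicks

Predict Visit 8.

384 nests, 118 chicks

Nests: ×2 each step, so 3, 6, 12, 24, 48, 96, 192 → 384.
Chicks: 5, 6, 11, 17, 28, 45, 73 → 118 (each term is the sum of the two before it).
So the next record is 384 nests, 118 chicks.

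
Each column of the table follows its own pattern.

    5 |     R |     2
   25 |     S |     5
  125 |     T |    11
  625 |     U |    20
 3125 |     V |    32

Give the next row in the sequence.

15625  W  47

First component goes 5, 25, 125, 625, 3125 → 15625 (×5 each step).
Letter — letters move forward 1 place in the alphabet: R, S, T, U, V → W.
For the third component, differences are 3, 6, 9, … (increasing by 3 each time): 2, 5, 11, 20, 32 → 47.
Combining the parts gives 15625  W  47.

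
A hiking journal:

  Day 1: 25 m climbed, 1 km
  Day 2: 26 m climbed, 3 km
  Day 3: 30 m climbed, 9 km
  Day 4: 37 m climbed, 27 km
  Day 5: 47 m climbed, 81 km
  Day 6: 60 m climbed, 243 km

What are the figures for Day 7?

M climbed — differences are 1, 4, 7, … (increasing by 3 each time): 25, 26, 30, 37, 47, 60 → 76.
Km: ×3 each step, so 1, 3, 9, 27, 81, 243 → 729.
Putting it together: 76 m climbed, 729 km.

76 m climbed, 729 km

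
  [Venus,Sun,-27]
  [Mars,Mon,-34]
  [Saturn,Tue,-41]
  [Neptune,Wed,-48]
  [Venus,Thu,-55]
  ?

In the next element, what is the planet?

Mars

Planet: Venus, Mars, Saturn, Neptune, Venus → Mars (repeats Venus → Mars → Saturn → Neptune).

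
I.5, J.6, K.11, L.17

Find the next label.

Letter: letters move forward 1 place in the alphabet; I, J, K, L → M.
Second component — each term is the sum of the two before it: 5, 6, 11, 17 → 28.
Combining the parts gives M.28.

M.28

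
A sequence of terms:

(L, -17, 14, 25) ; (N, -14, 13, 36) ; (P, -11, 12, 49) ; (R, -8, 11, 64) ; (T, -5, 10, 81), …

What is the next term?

(V, -2, 9, 100)

Letter — letters move forward 2 places in the alphabet: L, N, P, R, T → V.
Second coordinate: +3 each step, so -17, -14, -11, -8, -5 → -2.
Third coordinate: 14, 13, 12, 11, 10 → 9 (−1 each step).
Fourth coordinate: perfect squares: 5², 6², 7², …; 25, 36, 49, 64, 81 → 100.
Combining the parts gives (V, -2, 9, 100).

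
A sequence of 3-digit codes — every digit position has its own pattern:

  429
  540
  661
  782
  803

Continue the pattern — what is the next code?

First digit: +1 each step, mod 10; 4, 5, 6, 7, 8 → 9.
Second digit: 2, 4, 6, 8, 0 → 2 (+2 each step, mod 10).
Third digit: +1 each step, mod 10; 9, 0, 1, 2, 3 → 4.
Putting it together: 924.

924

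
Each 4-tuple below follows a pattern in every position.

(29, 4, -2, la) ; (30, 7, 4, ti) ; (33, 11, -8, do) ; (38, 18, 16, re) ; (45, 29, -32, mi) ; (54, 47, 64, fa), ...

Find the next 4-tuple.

(65, 76, -128, sol)

First part: 29, 30, 33, 38, 45, 54 → 65 (differences are 1, 3, 5, … (increasing by 2 each time)).
Second part: each term is the sum of the two before it, so 4, 7, 11, 18, 29, 47 → 76.
Third part: -2, 4, -8, 16, -32, 64 → -128 (×(-2) each step).
For the note, runs through the solfège scale do→ti: la, ti, do, re, mi, fa → sol.
Combining the parts gives (65, 76, -128, sol).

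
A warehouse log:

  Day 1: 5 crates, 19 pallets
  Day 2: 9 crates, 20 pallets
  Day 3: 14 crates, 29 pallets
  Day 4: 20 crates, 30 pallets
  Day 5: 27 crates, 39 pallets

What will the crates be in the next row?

35

Crates — differences are 4, 5, 6, … (increasing by 1 each time): 5, 9, 14, 20, 27 → 35.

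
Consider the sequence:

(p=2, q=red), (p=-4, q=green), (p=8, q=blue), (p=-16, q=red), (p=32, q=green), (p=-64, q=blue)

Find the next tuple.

(p=128, q=red)

P — ×(-2) each step: 2, -4, 8, -16, 32, -64 → 128.
Q goes red, green, blue, red, green, blue → red (repeats red → green → blue).
Putting it together: (p=128, q=red).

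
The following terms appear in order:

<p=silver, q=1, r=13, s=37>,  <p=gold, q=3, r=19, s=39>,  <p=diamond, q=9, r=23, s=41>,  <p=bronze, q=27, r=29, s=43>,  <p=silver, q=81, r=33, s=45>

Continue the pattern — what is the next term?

<p=gold, q=243, r=39, s=47>

P goes silver, gold, diamond, bronze, silver → gold (repeats silver → gold → diamond → bronze).
Q: 1, 3, 9, 27, 81 → 243 (×3 each step).
R goes 13, 19, 23, 29, 33 → 39 (alternating steps +6, +4, +6, +4, …).
S goes 37, 39, 41, 43, 45 → 47 (+2 each step).
Putting it together: <p=gold, q=243, r=39, s=47>.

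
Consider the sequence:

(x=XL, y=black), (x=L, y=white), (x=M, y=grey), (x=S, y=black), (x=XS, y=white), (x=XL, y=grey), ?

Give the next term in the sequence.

(x=L, y=black)

X: XL, L, M, S, XS, XL → L (repeats XL → L → M → S → XS).
For the y, repeats black → white → grey: black, white, grey, black, white, grey → black.
Combining the parts gives (x=L, y=black).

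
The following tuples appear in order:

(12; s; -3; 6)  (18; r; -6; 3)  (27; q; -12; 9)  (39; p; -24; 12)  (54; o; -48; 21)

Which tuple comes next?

(72; n; -96; 33)

First part — differences are 6, 9, 12, … (increasing by 3 each time): 12, 18, 27, 39, 54 → 72.
Letter goes s, r, q, p, o → n (letters move back 1 place in the alphabet).
For the third part, ×2 each step: -3, -6, -12, -24, -48 → -96.
Fourth part — each term is the sum of the two before it: 6, 3, 9, 12, 21 → 33.
So the next tuple is (72; n; -96; 33).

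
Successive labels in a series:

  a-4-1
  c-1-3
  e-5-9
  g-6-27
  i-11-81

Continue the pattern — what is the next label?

k-17-243

Letter: letters move forward 2 places in the alphabet, so a, c, e, g, i → k.
Second component: each term is the sum of the two before it, so 4, 1, 5, 6, 11 → 17.
Third component: 1, 3, 9, 27, 81 → 243 (×3 each step).
Combining the parts gives k-17-243.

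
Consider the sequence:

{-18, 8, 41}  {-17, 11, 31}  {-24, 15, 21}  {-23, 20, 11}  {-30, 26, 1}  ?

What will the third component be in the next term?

-9

Third component goes 41, 31, 21, 11, 1 → -9 (−10 each step).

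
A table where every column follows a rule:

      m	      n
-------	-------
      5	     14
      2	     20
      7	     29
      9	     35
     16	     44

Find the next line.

25  50

For the column m, each term is the sum of the two before it: 5, 2, 7, 9, 16 → 25.
Column n: alternating steps +6, +9, +6, +9, …; 14, 20, 29, 35, 44 → 50.
Putting it together: 25  50.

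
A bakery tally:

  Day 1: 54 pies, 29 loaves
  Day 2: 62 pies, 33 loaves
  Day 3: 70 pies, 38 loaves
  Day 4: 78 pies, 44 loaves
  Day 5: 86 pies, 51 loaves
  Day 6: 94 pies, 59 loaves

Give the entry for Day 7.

For the pies, +8 each step: 54, 62, 70, 78, 86, 94 → 102.
Loaves — differences are 4, 5, 6, … (increasing by 1 each time): 29, 33, 38, 44, 51, 59 → 68.
So the next line is 102 pies, 68 loaves.

102 pies, 68 loaves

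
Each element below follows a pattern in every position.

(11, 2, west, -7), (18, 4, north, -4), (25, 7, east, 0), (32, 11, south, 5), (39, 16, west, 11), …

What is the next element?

First value — +7 each step: 11, 18, 25, 32, 39 → 46.
Second value — differences are 2, 3, 4, … (increasing by 1 each time): 2, 4, 7, 11, 16 → 22.
Direction: repeats west → north → east → south, so west, north, east, south, west → north.
Fourth value: -7, -4, 0, 5, 11 → 18 (differences are 3, 4, 5, … (increasing by 1 each time)).
So the next element is (46, 22, north, 18).

(46, 22, north, 18)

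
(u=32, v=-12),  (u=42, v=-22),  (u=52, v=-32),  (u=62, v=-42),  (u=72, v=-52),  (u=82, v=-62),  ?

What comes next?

(u=92, v=-72)

U goes 32, 42, 52, 62, 72, 82 → 92 (+10 each step).
V: −10 each step, so -12, -22, -32, -42, -52, -62 → -72.
Putting it together: (u=92, v=-72).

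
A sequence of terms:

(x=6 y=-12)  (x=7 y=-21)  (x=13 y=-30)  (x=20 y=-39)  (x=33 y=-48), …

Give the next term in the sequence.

X — each term is the sum of the two before it: 6, 7, 13, 20, 33 → 53.
Y: -12, -21, -30, -39, -48 → -57 (−9 each step).
So the next term is (x=53 y=-57).

(x=53 y=-57)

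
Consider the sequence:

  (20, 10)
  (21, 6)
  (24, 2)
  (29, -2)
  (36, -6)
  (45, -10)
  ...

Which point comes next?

(56, -14)

First entry: 20, 21, 24, 29, 36, 45 → 56 (differences are 1, 3, 5, … (increasing by 2 each time)).
Second entry — −4 each step: 10, 6, 2, -2, -6, -10 → -14.
Combining the parts gives (56, -14).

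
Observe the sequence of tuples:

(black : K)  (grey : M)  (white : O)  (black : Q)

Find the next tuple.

Shade goes black, grey, white, black → grey (repeats black → grey → white).
Letter: letters move forward 2 places in the alphabet, so K, M, O, Q → S.
So the next tuple is (grey : S).

(grey : S)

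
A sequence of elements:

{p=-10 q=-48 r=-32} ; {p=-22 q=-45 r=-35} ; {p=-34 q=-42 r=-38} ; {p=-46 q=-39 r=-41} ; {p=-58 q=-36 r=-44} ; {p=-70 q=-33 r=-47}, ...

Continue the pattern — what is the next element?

P goes -10, -22, -34, -46, -58, -70 → -82 (−12 each step).
Q: +3 each step, so -48, -45, -42, -39, -36, -33 → -30.
For the r, −3 each step: -32, -35, -38, -41, -44, -47 → -50.
Putting it together: {p=-82 q=-30 r=-50}.

{p=-82 q=-30 r=-50}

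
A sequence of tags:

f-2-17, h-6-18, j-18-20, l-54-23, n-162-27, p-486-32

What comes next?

Letter: letters move forward 2 places in the alphabet, so f, h, j, l, n, p → r.
For the second component, ×3 each step: 2, 6, 18, 54, 162, 486 → 1458.
Third component: differences are 1, 2, 3, … (increasing by 1 each time); 17, 18, 20, 23, 27, 32 → 38.
Combining the parts gives r-1458-38.

r-1458-38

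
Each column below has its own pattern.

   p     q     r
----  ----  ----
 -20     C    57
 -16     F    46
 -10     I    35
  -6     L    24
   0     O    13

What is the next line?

Column p — alternating steps +4, +6, +4, +6, …: -20, -16, -10, -6, 0 → 4.
Column q — letters move forward 3 places in the alphabet: C, F, I, L, O → R.
Column r: −11 each step; 57, 46, 35, 24, 13 → 2.
Putting it together: 4  R  2.

4  R  2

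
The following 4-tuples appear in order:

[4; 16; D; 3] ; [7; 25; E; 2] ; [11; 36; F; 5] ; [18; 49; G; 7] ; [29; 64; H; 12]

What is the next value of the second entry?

Second entry — perfect squares: 4², 5², 6², …: 16, 25, 36, 49, 64 → 81.

81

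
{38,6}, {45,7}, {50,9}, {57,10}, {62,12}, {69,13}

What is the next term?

{74,15}

First slot: alternating steps +7, +5, +7, +5, …; 38, 45, 50, 57, 62, 69 → 74.
Second slot: alternating steps +1, +2, +1, +2, …; 6, 7, 9, 10, 12, 13 → 15.
Putting it together: {74,15}.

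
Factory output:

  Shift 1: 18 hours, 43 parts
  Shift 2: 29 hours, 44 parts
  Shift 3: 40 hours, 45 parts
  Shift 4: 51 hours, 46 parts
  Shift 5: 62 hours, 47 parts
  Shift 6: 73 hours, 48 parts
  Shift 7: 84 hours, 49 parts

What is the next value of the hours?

Hours: +11 each step; 18, 29, 40, 51, 62, 73, 84 → 95.

95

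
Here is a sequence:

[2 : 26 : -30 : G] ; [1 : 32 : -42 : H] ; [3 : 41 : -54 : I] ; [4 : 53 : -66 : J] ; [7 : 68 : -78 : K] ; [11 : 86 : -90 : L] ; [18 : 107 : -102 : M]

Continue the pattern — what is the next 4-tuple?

[29 : 131 : -114 : N]

For the first slot, each term is the sum of the two before it: 2, 1, 3, 4, 7, 11, 18 → 29.
Second slot: differences are 6, 9, 12, … (increasing by 3 each time), so 26, 32, 41, 53, 68, 86, 107 → 131.
Third slot: -30, -42, -54, -66, -78, -90, -102 → -114 (−12 each step).
Letter — letters move forward 1 place in the alphabet: G, H, I, J, K, L, M → N.
Putting it together: [29 : 131 : -114 : N].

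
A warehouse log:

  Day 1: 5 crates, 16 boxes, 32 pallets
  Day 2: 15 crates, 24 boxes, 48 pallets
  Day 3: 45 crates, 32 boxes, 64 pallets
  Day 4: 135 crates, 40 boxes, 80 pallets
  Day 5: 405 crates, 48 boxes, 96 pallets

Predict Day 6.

Crates: 5, 15, 45, 135, 405 → 1215 (×3 each step).
Boxes: +8 each step, so 16, 24, 32, 40, 48 → 56.
Pallets: 32, 48, 64, 80, 96 → 112 (always 2 × the boxes).
So the next record is 1215 crates, 56 boxes, 112 pallets.

1215 crates, 56 boxes, 112 pallets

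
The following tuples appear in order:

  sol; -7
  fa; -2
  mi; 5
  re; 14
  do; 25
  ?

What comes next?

ti; 38

Note goes sol, fa, mi, re, do → ti (runs backward through the solfège scale do→ti).
Second coordinate — differences are 5, 7, 9, … (increasing by 2 each time): -7, -2, 5, 14, 25 → 38.
So the next tuple is ti; 38.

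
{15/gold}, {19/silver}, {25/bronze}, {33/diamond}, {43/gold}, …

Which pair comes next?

{55/silver}

First coordinate: 15, 19, 25, 33, 43 → 55 (differences are 4, 6, 8, … (increasing by 2 each time)).
Rank: repeats gold → silver → bronze → diamond, so gold, silver, bronze, diamond, gold → silver.
Combining the parts gives {55/silver}.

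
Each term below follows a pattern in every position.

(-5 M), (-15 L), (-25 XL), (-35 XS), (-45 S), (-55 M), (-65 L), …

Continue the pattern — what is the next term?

First coordinate: −10 each step, so -5, -15, -25, -35, -45, -55, -65 → -75.
Size: repeats M → L → XL → XS → S; M, L, XL, XS, S, M, L → XL.
Putting it together: (-75 XL).

(-75 XL)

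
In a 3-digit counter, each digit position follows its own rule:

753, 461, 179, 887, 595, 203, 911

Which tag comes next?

629

For the first digit, −3 each step, mod 10: 7, 4, 1, 8, 5, 2, 9 → 6.
For the second digit, +1 each step, mod 10: 5, 6, 7, 8, 9, 0, 1 → 2.
Third digit: −2 each step, mod 10, so 3, 1, 9, 7, 5, 3, 1 → 9.
Putting it together: 629.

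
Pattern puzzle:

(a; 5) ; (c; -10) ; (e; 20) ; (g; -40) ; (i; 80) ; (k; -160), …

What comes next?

Letter — letters move forward 2 places in the alphabet: a, c, e, g, i, k → m.
For the second value, ×(-2) each step: 5, -10, 20, -40, 80, -160 → 320.
Putting it together: (m; 320).

(m; 320)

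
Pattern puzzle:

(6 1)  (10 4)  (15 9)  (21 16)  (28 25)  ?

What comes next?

First entry: differences are 4, 5, 6, … (increasing by 1 each time), so 6, 10, 15, 21, 28 → 36.
Second entry: 1, 4, 9, 16, 25 → 36 (perfect squares: 1², 2², 3², …).
Combining the parts gives (36 36).

(36 36)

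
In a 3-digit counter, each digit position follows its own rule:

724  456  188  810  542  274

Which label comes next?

First digit — −3 each step, mod 10: 7, 4, 1, 8, 5, 2 → 9.
Second digit: +3 each step, mod 10; 2, 5, 8, 1, 4, 7 → 0.
Third digit — +2 each step, mod 10: 4, 6, 8, 0, 2, 4 → 6.
Putting it together: 906.

906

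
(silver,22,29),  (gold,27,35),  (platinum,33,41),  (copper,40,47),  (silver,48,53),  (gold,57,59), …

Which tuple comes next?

Metal goes silver, gold, platinum, copper, silver, gold → platinum (repeats silver → gold → platinum → copper).
Second entry: differences are 5, 6, 7, … (increasing by 1 each time); 22, 27, 33, 40, 48, 57 → 67.
Third entry: 29, 35, 41, 47, 53, 59 → 65 (+6 each step).
Combining the parts gives (platinum,67,65).

(platinum,67,65)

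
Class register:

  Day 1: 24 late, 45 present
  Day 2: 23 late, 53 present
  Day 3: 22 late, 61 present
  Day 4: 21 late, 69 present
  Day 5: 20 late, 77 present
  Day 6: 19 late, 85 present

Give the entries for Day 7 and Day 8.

18 late, 93 present; 17 late, 101 present

For the late, −1 each step: 24, 23, 22, 21, 20, 19 → 18 → 17.
Present: 45, 53, 61, 69, 77, 85 → 93 → 101 (+8 each step).
So the next two lines are 18 late, 93 present and 17 late, 101 present.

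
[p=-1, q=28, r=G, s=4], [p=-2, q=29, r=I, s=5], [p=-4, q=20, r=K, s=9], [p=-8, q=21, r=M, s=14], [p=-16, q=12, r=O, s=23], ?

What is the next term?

P: -1, -2, -4, -8, -16 → -32 (×2 each step).
Q goes 28, 29, 20, 21, 12 → 13 (alternating steps +1, −9, +1, −9, …).
R — letters move forward 2 places in the alphabet: G, I, K, M, O → Q.
S — each term is the sum of the two before it: 4, 5, 9, 14, 23 → 37.
Combining the parts gives [p=-32, q=13, r=Q, s=37].

[p=-32, q=13, r=Q, s=37]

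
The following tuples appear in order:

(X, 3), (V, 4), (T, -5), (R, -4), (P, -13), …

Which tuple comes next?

Letter: letters move back 2 places in the alphabet; X, V, T, R, P → N.
For the second value, alternating steps +1, −9, +1, −9, …: 3, 4, -5, -4, -13 → -12.
Putting it together: (N, -12).

(N, -12)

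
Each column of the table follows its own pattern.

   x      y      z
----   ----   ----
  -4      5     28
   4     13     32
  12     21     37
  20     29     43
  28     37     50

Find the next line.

Column x: +8 each step, so -4, 4, 12, 20, 28 → 36.
Column y: 5, 13, 21, 29, 37 → 45 (+8 each step).
Column z: differences are 4, 5, 6, … (increasing by 1 each time), so 28, 32, 37, 43, 50 → 58.
So the next line is 36  45  58.

36  45  58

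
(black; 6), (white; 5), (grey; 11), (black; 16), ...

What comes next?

Shade: black, white, grey, black → white (repeats black → white → grey).
Second entry: each term is the sum of the two before it; 6, 5, 11, 16 → 27.
Combining the parts gives (white; 27).

(white; 27)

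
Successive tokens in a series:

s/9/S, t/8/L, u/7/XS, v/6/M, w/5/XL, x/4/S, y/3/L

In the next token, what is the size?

Letter — letters move forward 1 place in the alphabet: s, t, u, v, w, x, y → z.
Second component: −1 each step; 9, 8, 7, 6, 5, 4, 3 → 2.
Size — repeats S → L → XS → M → XL: S, L, XS, M, XL, S, L → XS.

XS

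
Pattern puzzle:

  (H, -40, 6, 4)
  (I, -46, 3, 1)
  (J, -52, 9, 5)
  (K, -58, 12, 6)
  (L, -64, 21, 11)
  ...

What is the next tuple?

Letter: letters move forward 1 place in the alphabet, so H, I, J, K, L → M.
For the second slot, −6 each step: -40, -46, -52, -58, -64 → -70.
For the third slot, each term is the sum of the two before it: 6, 3, 9, 12, 21 → 33.
For the fourth slot, each term is the sum of the two before it: 4, 1, 5, 6, 11 → 17.
So the next tuple is (M, -70, 33, 17).

(M, -70, 33, 17)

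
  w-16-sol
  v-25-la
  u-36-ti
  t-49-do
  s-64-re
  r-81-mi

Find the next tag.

q-100-fa

Letter: letters move back 1 place in the alphabet; w, v, u, t, s, r → q.
Second component goes 16, 25, 36, 49, 64, 81 → 100 (perfect squares: 4², 5², 6², …).
Note goes sol, la, ti, do, re, mi → fa (runs through the solfège scale do→ti).
Putting it together: q-100-fa.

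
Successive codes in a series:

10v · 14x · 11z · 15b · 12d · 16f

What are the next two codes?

13h, 17j

First component: alternating steps +4, −3, +4, −3, …; 10, 14, 11, 15, 12, 16 → 13 → 17.
For the letter, letters move forward 2 places in the alphabet, wrapping Z→A: v, x, z, b, d, f → h → j.
So the next two codes are 13h and 17j.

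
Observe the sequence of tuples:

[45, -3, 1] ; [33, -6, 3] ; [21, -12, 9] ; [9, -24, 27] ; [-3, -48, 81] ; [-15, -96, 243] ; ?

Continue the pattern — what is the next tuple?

[-27, -192, 729]

First coordinate: −12 each step, so 45, 33, 21, 9, -3, -15 → -27.
Second coordinate — ×2 each step: -3, -6, -12, -24, -48, -96 → -192.
For the third coordinate, ×3 each step: 1, 3, 9, 27, 81, 243 → 729.
Combining the parts gives [-27, -192, 729].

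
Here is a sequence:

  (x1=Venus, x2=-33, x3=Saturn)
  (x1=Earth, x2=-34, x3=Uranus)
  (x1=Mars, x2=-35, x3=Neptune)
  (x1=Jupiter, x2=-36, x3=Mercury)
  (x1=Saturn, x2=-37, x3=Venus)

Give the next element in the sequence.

(x1=Uranus, x2=-38, x3=Earth)

X1: runs through the planets Mercury→Neptune; Venus, Earth, Mars, Jupiter, Saturn → Uranus.
X2 goes -33, -34, -35, -36, -37 → -38 (−1 each step).
X3 goes Saturn, Uranus, Neptune, Mercury, Venus → Earth (runs through the planets Mercury→Neptune).
Putting it together: (x1=Uranus, x2=-38, x3=Earth).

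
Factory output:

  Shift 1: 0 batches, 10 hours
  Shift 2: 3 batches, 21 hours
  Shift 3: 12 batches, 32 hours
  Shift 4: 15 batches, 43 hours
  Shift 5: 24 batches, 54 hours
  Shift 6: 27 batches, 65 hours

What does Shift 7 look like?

For the batches, alternating steps +3, +9, +3, +9, …: 0, 3, 12, 15, 24, 27 → 36.
Hours — +11 each step: 10, 21, 32, 43, 54, 65 → 76.
Putting it together: 36 batches, 76 hours.

36 batches, 76 hours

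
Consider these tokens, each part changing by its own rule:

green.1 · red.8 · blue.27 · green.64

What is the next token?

red.125

Colour: repeats green → red → blue; green, red, blue, green → red.
Second component: perfect cubes: 1³, 2³, 3³, …; 1, 8, 27, 64 → 125.
So the next token is red.125.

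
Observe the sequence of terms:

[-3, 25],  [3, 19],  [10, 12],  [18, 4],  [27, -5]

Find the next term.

For the first slot, differences are 6, 7, 8, … (increasing by 1 each time): -3, 3, 10, 18, 27 → 37.
Second slot goes 25, 19, 12, 4, -5 → -15 (together with the first slot always sums to 22).
So the next term is [37, -15].

[37, -15]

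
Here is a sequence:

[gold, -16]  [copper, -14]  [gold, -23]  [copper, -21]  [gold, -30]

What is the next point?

Metal: alternates gold ↔ copper, so gold, copper, gold, copper, gold → copper.
Second entry: alternating steps +2, −9, +2, −9, …; -16, -14, -23, -21, -30 → -28.
Putting it together: [copper, -28].

[copper, -28]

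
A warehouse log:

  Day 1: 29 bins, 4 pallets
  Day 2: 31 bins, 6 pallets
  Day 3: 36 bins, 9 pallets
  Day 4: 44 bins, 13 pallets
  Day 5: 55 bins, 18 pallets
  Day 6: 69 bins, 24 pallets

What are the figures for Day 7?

Bins: differences are 2, 5, 8, … (increasing by 3 each time), so 29, 31, 36, 44, 55, 69 → 86.
For the pallets, differences are 2, 3, 4, … (increasing by 1 each time): 4, 6, 9, 13, 18, 24 → 31.
Putting it together: 86 bins, 31 pallets.

86 bins, 31 pallets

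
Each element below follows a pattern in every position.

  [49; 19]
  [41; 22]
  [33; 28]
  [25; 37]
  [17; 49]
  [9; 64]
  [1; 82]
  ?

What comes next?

First entry: 49, 41, 33, 25, 17, 9, 1 → -7 (−8 each step).
For the second entry, differences are 3, 6, 9, … (increasing by 3 each time): 19, 22, 28, 37, 49, 64, 82 → 103.
Putting it together: [-7; 103].

[-7; 103]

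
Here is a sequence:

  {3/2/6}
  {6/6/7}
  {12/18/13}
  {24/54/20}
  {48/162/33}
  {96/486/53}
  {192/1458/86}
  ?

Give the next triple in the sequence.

{384/4374/139}

First value: ×2 each step; 3, 6, 12, 24, 48, 96, 192 → 384.
For the second value, ×3 each step: 2, 6, 18, 54, 162, 486, 1458 → 4374.
Third value: 6, 7, 13, 20, 33, 53, 86 → 139 (each term is the sum of the two before it).
So the next triple is {384/4374/139}.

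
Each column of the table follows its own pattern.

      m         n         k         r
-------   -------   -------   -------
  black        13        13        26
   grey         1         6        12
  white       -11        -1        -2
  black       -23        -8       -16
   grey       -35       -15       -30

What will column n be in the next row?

Column m: repeats black → grey → white; black, grey, white, black, grey → white.
For the column n, −12 each step: 13, 1, -11, -23, -35 → -47.
Column k goes 13, 6, -1, -8, -15 → -22 (−7 each step).
Column r: always 2 × the column k; 26, 12, -2, -16, -30 → -44.

-47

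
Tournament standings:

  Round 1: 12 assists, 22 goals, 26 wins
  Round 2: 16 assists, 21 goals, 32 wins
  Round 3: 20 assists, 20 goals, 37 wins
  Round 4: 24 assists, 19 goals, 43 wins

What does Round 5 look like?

28 assists, 18 goals, 48 wins

Assists — +4 each step: 12, 16, 20, 24 → 28.
Goals: −1 each step; 22, 21, 20, 19 → 18.
Wins — alternating steps +6, +5, +6, +5, …: 26, 32, 37, 43 → 48.
Putting it together: 28 assists, 18 goals, 48 wins.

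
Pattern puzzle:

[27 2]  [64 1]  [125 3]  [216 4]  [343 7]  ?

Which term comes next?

For the first entry, perfect cubes: 3³, 4³, 5³, …: 27, 64, 125, 216, 343 → 512.
Second entry: each term is the sum of the two before it, so 2, 1, 3, 4, 7 → 11.
Combining the parts gives [512 11].

[512 11]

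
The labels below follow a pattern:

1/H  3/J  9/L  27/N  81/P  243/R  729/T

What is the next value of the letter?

Letter: H, J, L, N, P, R, T → V (letters move forward 2 places in the alphabet).

V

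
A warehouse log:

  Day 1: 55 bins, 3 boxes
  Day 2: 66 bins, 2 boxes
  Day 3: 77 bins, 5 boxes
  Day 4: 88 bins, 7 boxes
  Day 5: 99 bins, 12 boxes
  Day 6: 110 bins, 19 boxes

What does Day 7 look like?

Bins goes 55, 66, 77, 88, 99, 110 → 121 (+11 each step).
For the boxes, each term is the sum of the two before it: 3, 2, 5, 7, 12, 19 → 31.
So the next record is 121 bins, 31 boxes.

121 bins, 31 boxes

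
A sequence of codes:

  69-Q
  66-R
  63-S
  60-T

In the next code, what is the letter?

Letter: letters move forward 1 place in the alphabet; Q, R, S, T → U.

U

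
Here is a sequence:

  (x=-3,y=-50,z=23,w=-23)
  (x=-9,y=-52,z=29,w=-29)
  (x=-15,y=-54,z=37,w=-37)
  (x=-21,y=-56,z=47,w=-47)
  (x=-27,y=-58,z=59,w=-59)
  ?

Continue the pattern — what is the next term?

X: −6 each step, so -3, -9, -15, -21, -27 → -33.
Y goes -50, -52, -54, -56, -58 → -60 (−2 each step).
Z: 23, 29, 37, 47, 59 → 73 (differences are 6, 8, 10, … (increasing by 2 each time)).
W: always the negative of the z; -23, -29, -37, -47, -59 → -73.
Putting it together: (x=-33,y=-60,z=73,w=-73).

(x=-33,y=-60,z=73,w=-73)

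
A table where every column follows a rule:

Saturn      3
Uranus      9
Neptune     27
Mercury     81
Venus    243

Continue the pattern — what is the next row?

Earth  729

Planet: Saturn, Uranus, Neptune, Mercury, Venus → Earth (runs through the planets Mercury→Neptune).
Second component: ×3 each step, so 3, 9, 27, 81, 243 → 729.
So the next row is Earth  729.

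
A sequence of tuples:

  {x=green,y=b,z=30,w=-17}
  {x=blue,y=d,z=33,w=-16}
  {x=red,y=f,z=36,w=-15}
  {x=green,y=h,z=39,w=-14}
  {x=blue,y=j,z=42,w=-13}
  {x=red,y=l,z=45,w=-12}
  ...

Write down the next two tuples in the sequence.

X goes green, blue, red, green, blue, red → green → blue (repeats green → blue → red).
Y: b, d, f, h, j, l → n → p (letters move forward 2 places in the alphabet).
Z: +3 each step; 30, 33, 36, 39, 42, 45 → 48 → 51.
W: +1 each step, so -17, -16, -15, -14, -13, -12 → -11 → -10.
Putting the parts together: {x=green,y=n,z=48,w=-11} and then {x=blue,y=p,z=51,w=-10}.

{x=green,y=n,z=48,w=-11}, {x=blue,y=p,z=51,w=-10}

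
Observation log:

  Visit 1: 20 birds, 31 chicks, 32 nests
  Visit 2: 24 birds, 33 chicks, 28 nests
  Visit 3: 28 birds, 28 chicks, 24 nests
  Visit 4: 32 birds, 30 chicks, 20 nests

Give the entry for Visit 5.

36 birds, 25 chicks, 16 nests

Birds: +4 each step, so 20, 24, 28, 32 → 36.
Chicks: alternating steps +2, −5, +2, −5, …, so 31, 33, 28, 30 → 25.
For the nests, together with the birds always sums to 52: 32, 28, 24, 20 → 16.
Combining the parts gives 36 birds, 25 chicks, 16 nests.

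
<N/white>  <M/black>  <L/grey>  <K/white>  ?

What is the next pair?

Letter — letters move back 1 place in the alphabet: N, M, L, K → J.
Shade — repeats white → black → grey: white, black, grey, white → black.
Putting it together: <J/black>.

<J/black>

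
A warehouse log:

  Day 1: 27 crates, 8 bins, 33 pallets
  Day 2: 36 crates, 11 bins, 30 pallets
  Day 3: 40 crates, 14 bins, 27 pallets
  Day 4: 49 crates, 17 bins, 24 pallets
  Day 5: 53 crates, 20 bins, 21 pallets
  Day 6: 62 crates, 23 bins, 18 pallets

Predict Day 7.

66 crates, 26 bins, 15 pallets

Crates: 27, 36, 40, 49, 53, 62 → 66 (alternating steps +9, +4, +9, +4, …).
Bins goes 8, 11, 14, 17, 20, 23 → 26 (+3 each step).
Pallets: together with the bins always sums to 41, so 33, 30, 27, 24, 21, 18 → 15.
So the next line is 66 crates, 26 bins, 15 pallets.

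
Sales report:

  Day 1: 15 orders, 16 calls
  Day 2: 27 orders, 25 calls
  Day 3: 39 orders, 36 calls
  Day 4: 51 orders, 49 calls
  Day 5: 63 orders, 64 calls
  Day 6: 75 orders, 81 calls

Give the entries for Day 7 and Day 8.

Orders goes 15, 27, 39, 51, 63, 75 → 87 → 99 (+12 each step).
Calls: perfect squares: 4², 5², 6², …, so 16, 25, 36, 49, 64, 81 → 100 → 121.
Putting the parts together: 87 orders, 100 calls and then 99 orders, 121 calls.

87 orders, 100 calls; 99 orders, 121 calls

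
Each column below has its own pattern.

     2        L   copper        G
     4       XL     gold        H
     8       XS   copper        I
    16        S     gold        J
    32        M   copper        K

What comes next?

First component goes 2, 4, 8, 16, 32 → 64 (×2 each step).
For the size, runs through clothing sizes XS→XL: L, XL, XS, S, M → L.
Metal: alternates copper ↔ gold, so copper, gold, copper, gold, copper → gold.
Letter goes G, H, I, J, K → L (letters move forward 1 place in the alphabet).
Combining the parts gives 64  L  gold  L.

64  L  gold  L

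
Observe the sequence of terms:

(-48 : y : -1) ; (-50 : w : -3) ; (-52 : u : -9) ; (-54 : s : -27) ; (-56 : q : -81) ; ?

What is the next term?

For the first part, −2 each step: -48, -50, -52, -54, -56 → -58.
Letter — letters move back 2 places in the alphabet: y, w, u, s, q → o.
Third part: ×3 each step, so -1, -3, -9, -27, -81 → -243.
Combining the parts gives (-58 : o : -243).

(-58 : o : -243)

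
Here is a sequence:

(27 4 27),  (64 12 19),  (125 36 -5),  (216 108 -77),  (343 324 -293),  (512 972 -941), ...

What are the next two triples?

First value: 27, 64, 125, 216, 343, 512 → 729 → 1000 (perfect cubes: 3³, 4³, 5³, …).
Second value: ×3 each step, so 4, 12, 36, 108, 324, 972 → 2916 → 8748.
Third value: 27, 19, -5, -77, -293, -941 → -2885 → -8717 (together with the second value always sums to 31).
So the next two triples are (729 2916 -2885) and (1000 8748 -8717).

(729 2916 -2885), (1000 8748 -8717)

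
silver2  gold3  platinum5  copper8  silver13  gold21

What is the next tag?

Metal: repeats silver → gold → platinum → copper, so silver, gold, platinum, copper, silver, gold → platinum.
Second component: each term is the sum of the two before it; 2, 3, 5, 8, 13, 21 → 34.
So the next tag is platinum34.

platinum34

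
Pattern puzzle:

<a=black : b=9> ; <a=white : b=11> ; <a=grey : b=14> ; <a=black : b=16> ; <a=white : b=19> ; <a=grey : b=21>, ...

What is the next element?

A — repeats black → white → grey: black, white, grey, black, white, grey → black.
B: alternating steps +2, +3, +2, +3, …; 9, 11, 14, 16, 19, 21 → 24.
Putting it together: <a=black : b=24>.

<a=black : b=24>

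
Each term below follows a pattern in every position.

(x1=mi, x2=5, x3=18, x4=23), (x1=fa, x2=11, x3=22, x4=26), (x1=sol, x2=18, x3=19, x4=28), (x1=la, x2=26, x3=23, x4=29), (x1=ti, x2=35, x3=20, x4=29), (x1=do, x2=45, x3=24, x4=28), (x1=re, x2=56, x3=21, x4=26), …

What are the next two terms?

X1: runs through the solfège scale do→ti; mi, fa, sol, la, ti, do, re → mi → fa.
For the x2, differences are 6, 7, 8, … (increasing by 1 each time): 5, 11, 18, 26, 35, 45, 56 → 68 → 81.
For the x3, alternating steps +4, −3, +4, −3, …: 18, 22, 19, 23, 20, 24, 21 → 25 → 22.
X4: differences are 3, 2, 1, … (decreasing by 1 each time), so 23, 26, 28, 29, 29, 28, 26 → 23 → 19.
Putting the parts together: (x1=mi, x2=68, x3=25, x4=23) and then (x1=fa, x2=81, x3=22, x4=19).

(x1=mi, x2=68, x3=25, x4=23), (x1=fa, x2=81, x3=22, x4=19)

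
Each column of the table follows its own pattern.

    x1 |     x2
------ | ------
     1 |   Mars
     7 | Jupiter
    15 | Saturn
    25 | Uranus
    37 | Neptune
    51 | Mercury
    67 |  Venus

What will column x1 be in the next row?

Column x1 goes 1, 7, 15, 25, 37, 51, 67 → 85 (differences are 6, 8, 10, … (increasing by 2 each time)).
Column x2 goes Mars, Jupiter, Saturn, Uranus, Neptune, Mercury, Venus → Earth (runs through the planets Mercury→Neptune).

85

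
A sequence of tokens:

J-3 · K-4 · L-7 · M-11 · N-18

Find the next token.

For the letter, letters move forward 1 place in the alphabet: J, K, L, M, N → O.
For the second component, each term is the sum of the two before it: 3, 4, 7, 11, 18 → 29.
Putting it together: O-29.

O-29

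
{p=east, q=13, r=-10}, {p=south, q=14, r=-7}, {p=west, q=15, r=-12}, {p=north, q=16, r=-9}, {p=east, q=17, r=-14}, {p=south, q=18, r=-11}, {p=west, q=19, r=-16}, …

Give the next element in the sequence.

For the p, repeats east → south → west → north: east, south, west, north, east, south, west → north.
Q: 13, 14, 15, 16, 17, 18, 19 → 20 (+1 each step).
R — alternating steps +3, −5, +3, −5, …: -10, -7, -12, -9, -14, -11, -16 → -13.
So the next element is {p=north, q=20, r=-13}.

{p=north, q=20, r=-13}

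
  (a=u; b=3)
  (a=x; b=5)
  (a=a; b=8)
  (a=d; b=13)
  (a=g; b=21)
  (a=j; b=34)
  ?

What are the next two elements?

(a=m; b=55), (a=p; b=89)

A: letters move forward 3 places in the alphabet, wrapping Z→A, so u, x, a, d, g, j → m → p.
For the b, each term is the sum of the two before it: 3, 5, 8, 13, 21, 34 → 55 → 89.
Putting the parts together: (a=m; b=55) and then (a=p; b=89).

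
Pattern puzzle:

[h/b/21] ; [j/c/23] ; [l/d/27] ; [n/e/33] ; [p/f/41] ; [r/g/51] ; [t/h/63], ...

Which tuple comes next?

[v/i/77]

First letter: letters move forward 2 places in the alphabet, so h, j, l, n, p, r, t → v.
Second letter: letters move forward 1 place in the alphabet, so b, c, d, e, f, g, h → i.
For the third entry, differences are 2, 4, 6, … (increasing by 2 each time): 21, 23, 27, 33, 41, 51, 63 → 77.
Combining the parts gives [v/i/77].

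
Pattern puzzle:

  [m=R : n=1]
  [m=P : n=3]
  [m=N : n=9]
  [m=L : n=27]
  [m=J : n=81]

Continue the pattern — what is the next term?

M — letters move back 2 places in the alphabet: R, P, N, L, J → H.
N: ×3 each step, so 1, 3, 9, 27, 81 → 243.
Combining the parts gives [m=H : n=243].

[m=H : n=243]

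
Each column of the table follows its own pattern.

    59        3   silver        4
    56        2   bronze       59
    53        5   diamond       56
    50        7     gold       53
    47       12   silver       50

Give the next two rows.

First component: 59, 56, 53, 50, 47 → 44 → 41 (−3 each step).
Second component: each term is the sum of the two before it, so 3, 2, 5, 7, 12 → 19 → 31.
For the rank, repeats silver → bronze → diamond → gold: silver, bronze, diamond, gold, silver → bronze → diamond.
Fourth component: always the previous value of the first component; 4, 59, 56, 53, 50 → 47 → 44.
Putting the parts together: 44  19  bronze  47 and then 41  31  diamond  44.

44  19  bronze  47; 41  31  diamond  44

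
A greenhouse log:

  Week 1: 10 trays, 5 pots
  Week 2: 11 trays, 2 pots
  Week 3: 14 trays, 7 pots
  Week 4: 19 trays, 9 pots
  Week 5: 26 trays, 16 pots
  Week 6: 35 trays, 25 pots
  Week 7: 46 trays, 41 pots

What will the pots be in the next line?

66

Trays goes 10, 11, 14, 19, 26, 35, 46 → 59 (differences are 1, 3, 5, … (increasing by 2 each time)).
Pots: each term is the sum of the two before it, so 5, 2, 7, 9, 16, 25, 41 → 66.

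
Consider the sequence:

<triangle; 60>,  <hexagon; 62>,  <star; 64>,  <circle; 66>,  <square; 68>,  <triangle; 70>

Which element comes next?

<hexagon; 72>

Shape — repeats triangle → hexagon → star → circle → square: triangle, hexagon, star, circle, square, triangle → hexagon.
For the second slot, +2 each step: 60, 62, 64, 66, 68, 70 → 72.
Putting it together: <hexagon; 72>.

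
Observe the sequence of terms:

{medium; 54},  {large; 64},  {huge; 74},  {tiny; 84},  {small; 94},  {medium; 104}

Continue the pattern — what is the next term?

{large; 114}

For the size, repeats medium → large → huge → tiny → small: medium, large, huge, tiny, small, medium → large.
Second part: +10 each step, so 54, 64, 74, 84, 94, 104 → 114.
Combining the parts gives {large; 114}.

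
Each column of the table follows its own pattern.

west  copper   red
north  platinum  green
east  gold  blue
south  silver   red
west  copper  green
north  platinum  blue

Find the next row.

east  gold  red

Direction: west, north, east, south, west, north → east (repeats west → north → east → south).
For the metal, repeats copper → platinum → gold → silver: copper, platinum, gold, silver, copper, platinum → gold.
Colour — repeats red → green → blue: red, green, blue, red, green, blue → red.
So the next row is east  gold  red.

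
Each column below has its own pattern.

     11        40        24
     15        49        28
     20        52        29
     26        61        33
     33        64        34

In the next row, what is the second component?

73

Second component — alternating steps +9, +3, +9, +3, …: 40, 49, 52, 61, 64 → 73.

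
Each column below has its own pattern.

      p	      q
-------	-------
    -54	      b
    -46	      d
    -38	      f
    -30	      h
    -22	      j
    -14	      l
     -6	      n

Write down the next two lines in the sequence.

Column p — +8 each step: -54, -46, -38, -30, -22, -14, -6 → 2 → 10.
Column q — letters move forward 2 places in the alphabet: b, d, f, h, j, l, n → p → r.
So the next two lines are 2  p and 10  r.

2  p; 10  r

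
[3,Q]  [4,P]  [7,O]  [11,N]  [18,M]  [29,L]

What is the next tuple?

First value: 3, 4, 7, 11, 18, 29 → 47 (each term is the sum of the two before it).
For the letter, letters move back 1 place in the alphabet: Q, P, O, N, M, L → K.
So the next tuple is [47,K].

[47,K]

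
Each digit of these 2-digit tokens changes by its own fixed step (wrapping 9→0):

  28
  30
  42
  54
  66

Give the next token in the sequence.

78

First digit — +1 each step, mod 10: 2, 3, 4, 5, 6 → 7.
Second digit — +2 each step, mod 10: 8, 0, 2, 4, 6 → 8.
So the next token is 78.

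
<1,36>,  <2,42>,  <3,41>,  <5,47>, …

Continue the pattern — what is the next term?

First component: 1, 2, 3, 5 → 8 (each term is the sum of the two before it).
Second component goes 36, 42, 41, 47 → 46 (alternating steps +6, −1, +6, −1, …).
Putting it together: <8,46>.

<8,46>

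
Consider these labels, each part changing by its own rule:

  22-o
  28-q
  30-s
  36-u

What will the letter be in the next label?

w

Letter: letters move forward 2 places in the alphabet, so o, q, s, u → w.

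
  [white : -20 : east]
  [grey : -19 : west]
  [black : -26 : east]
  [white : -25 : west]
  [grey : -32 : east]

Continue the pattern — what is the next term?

[black : -31 : west]

Shade: repeats white → grey → black; white, grey, black, white, grey → black.
Second coordinate goes -20, -19, -26, -25, -32 → -31 (alternating steps +1, −7, +1, −7, …).
Direction: east, west, east, west, east → west (alternates east ↔ west).
Putting it together: [black : -31 : west].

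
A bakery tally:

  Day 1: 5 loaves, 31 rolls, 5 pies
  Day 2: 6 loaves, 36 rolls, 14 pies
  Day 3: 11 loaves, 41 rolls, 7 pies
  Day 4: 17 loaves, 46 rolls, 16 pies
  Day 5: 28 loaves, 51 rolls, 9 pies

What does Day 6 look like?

Loaves: each term is the sum of the two before it, so 5, 6, 11, 17, 28 → 45.
Rolls: +5 each step, so 31, 36, 41, 46, 51 → 56.
Pies: alternating steps +9, −7, +9, −7, …, so 5, 14, 7, 16, 9 → 18.
So the next record is 45 loaves, 56 rolls, 18 pies.

45 loaves, 56 rolls, 18 pies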